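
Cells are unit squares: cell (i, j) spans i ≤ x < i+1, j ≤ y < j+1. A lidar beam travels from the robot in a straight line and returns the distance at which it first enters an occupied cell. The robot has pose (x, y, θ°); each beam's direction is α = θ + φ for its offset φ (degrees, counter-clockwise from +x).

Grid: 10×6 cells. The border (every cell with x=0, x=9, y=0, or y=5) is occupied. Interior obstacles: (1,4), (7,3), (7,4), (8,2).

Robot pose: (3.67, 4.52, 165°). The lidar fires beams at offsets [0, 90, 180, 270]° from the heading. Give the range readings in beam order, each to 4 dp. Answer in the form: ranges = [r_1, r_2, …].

beam 1: φ=0°, α=165°
  d=(-0.9659,0.2588)  start (3,4)  tX=0.6936 tY=1.8546  stride 1/|dx|=1.0353 1/|dy|=3.8637
    cross x-line → (2,4), t=0.6936
    cross x-line → (1,4), t=1.7289 (wall)
  → r_1 = 1.7289
beam 2: φ=90°, α=255°
  d=(-0.2588,-0.9659)  start (3,4)  tX=2.5887 tY=0.5383  stride 1/|dx|=3.8637 1/|dy|=1.0353
    cross y-line → (3,3), t=0.5383
    cross y-line → (3,2), t=1.5736
    cross x-line → (2,2), t=2.5887
    cross y-line → (2,1), t=2.6089
    cross y-line → (2,0), t=3.6442 (wall)
  → r_2 = 3.6442
beam 3: φ=180°, α=345°
  d=(0.9659,-0.2588)  start (3,4)  tX=0.3416 tY=2.0091  stride 1/|dx|=1.0353 1/|dy|=3.8637
    cross x-line → (4,4), t=0.3416
    cross x-line → (5,4), t=1.3769
    cross y-line → (5,3), t=2.0091
    cross x-line → (6,3), t=2.4122
    cross x-line → (7,3), t=3.4475 (wall)
  → r_3 = 3.4475
beam 4: φ=270°, α=75°
  d=(0.2588,0.9659)  start (3,4)  tX=1.2750 tY=0.4969  stride 1/|dx|=3.8637 1/|dy|=1.0353
    cross y-line → (3,5), t=0.4969 (wall)
  → r_4 = 0.4969

ranges = [1.7289, 3.6442, 3.4475, 0.4969]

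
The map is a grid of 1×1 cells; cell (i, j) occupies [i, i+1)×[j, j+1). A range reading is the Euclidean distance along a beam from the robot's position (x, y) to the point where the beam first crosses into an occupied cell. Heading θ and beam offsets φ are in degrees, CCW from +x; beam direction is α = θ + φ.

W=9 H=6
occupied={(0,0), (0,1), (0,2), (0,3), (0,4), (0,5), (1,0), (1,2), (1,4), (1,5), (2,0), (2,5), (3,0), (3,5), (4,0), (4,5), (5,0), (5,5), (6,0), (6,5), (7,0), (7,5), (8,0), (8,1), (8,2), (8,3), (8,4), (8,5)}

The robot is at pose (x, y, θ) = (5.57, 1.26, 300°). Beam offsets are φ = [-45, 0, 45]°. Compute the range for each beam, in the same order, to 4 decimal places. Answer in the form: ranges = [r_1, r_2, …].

ranges = [0.2692, 0.3002, 1.0046]

beam 1: φ=-45°, α=255°
  direction (-0.2588, -0.9659); cell (5,1); t to first gridline: x 2.2023, y 0.2692 (then +3.8637 / +1.0353)
    (5,0) via y @ 0.2692  # hit
  → r_1 = 0.2692
beam 2: φ=0°, α=300°
  direction (0.5000, -0.8660); cell (5,1); t to first gridline: x 0.8600, y 0.3002 (then +2.0000 / +1.1547)
    (5,0) via y @ 0.3002  # hit
  → r_2 = 0.3002
beam 3: φ=45°, α=345°
  direction (0.9659, -0.2588); cell (5,1); t to first gridline: x 0.4452, y 1.0046 (then +1.0353 / +3.8637)
    (6,1) via x @ 0.4452
    (6,0) via y @ 1.0046  # hit
  → r_3 = 1.0046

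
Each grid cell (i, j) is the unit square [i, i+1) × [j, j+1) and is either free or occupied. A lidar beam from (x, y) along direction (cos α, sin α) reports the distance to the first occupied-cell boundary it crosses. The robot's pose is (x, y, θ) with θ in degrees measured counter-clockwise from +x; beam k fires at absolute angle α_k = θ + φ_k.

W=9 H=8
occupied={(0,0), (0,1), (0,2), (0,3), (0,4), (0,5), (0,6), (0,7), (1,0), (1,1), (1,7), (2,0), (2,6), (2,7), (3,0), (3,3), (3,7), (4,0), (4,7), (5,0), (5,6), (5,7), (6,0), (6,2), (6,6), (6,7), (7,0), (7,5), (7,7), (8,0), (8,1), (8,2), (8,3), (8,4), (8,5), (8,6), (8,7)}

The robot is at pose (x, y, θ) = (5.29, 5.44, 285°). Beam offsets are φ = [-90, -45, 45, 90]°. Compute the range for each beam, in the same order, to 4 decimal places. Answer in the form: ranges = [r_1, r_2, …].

ranges = [4.4413, 2.5800, 3.1292, 1.7703]

beam 1: φ=-90°, α=195°
  direction (-0.9659, -0.2588); cell (5,5); t to first gridline: x 0.3002, y 1.7000 (then +1.0353 / +3.8637)
    (4,5) via x @ 0.3002
    (3,5) via x @ 1.3355
    (3,4) via y @ 1.7000
    (2,4) via x @ 2.3708
    (1,4) via x @ 3.4061
    (0,4) via x @ 4.4413  # hit
  → r_1 = 4.4413
beam 2: φ=-45°, α=240°
  direction (-0.5000, -0.8660); cell (5,5); t to first gridline: x 0.5800, y 0.5081 (then +2.0000 / +1.1547)
    (5,4) via y @ 0.5081
    (4,4) via x @ 0.5800
    (4,3) via y @ 1.6628
    (3,3) via x @ 2.5800  # hit
  → r_2 = 2.5800
beam 3: φ=45°, α=330°
  direction (0.8660, -0.5000); cell (5,5); t to first gridline: x 0.8198, y 0.8800 (then +1.1547 / +2.0000)
    (6,5) via x @ 0.8198
    (6,4) via y @ 0.8800
    (7,4) via x @ 1.9745
    (7,3) via y @ 2.8800
    (8,3) via x @ 3.1292  # hit
  → r_3 = 3.1292
beam 4: φ=90°, α=15°
  direction (0.9659, 0.2588); cell (5,5); t to first gridline: x 0.7350, y 2.1637 (then +1.0353 / +3.8637)
    (6,5) via x @ 0.7350
    (7,5) via x @ 1.7703  # hit
  → r_4 = 1.7703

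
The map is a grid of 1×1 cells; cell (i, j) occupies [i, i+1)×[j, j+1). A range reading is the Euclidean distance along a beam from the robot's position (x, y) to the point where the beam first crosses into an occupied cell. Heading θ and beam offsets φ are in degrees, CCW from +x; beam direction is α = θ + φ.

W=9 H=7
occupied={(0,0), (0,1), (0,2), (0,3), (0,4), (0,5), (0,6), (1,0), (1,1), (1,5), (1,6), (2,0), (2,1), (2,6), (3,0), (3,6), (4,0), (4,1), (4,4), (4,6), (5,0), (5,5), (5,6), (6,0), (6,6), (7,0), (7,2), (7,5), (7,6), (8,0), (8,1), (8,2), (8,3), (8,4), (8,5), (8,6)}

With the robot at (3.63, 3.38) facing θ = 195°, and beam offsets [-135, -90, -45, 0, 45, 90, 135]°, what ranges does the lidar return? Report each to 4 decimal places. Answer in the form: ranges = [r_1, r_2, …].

ranges = [0.7400, 2.7124, 3.0369, 2.7228, 1.5935, 1.4296, 4.7600]

beam 1: φ=-135°, α=60°
  cosα=0.5000 sinα=0.8660 | (3,3) | tMaxX 0.7400 tMaxY 0.7159 | tΔX 2.0000 tΔY 1.1547
    t=0.7159 [y] (3,4)
    t=0.7400 [x] (4,4) — stop
  → r_1 = 0.7400
beam 2: φ=-90°, α=105°
  cosα=-0.2588 sinα=0.9659 | (3,3) | tMaxX 2.4341 tMaxY 0.6419 | tΔX 3.8637 tΔY 1.0353
    t=0.6419 [y] (3,4)
    t=1.6771 [y] (3,5)
    t=2.4341 [x] (2,5)
    t=2.7124 [y] (2,6) — stop
  → r_2 = 2.7124
beam 3: φ=-45°, α=150°
  cosα=-0.8660 sinα=0.5000 | (3,3) | tMaxX 0.7275 tMaxY 1.2400 | tΔX 1.1547 tΔY 2.0000
    t=0.7275 [x] (2,3)
    t=1.2400 [y] (2,4)
    t=1.8822 [x] (1,4)
    t=3.0369 [x] (0,4) — stop
  → r_3 = 3.0369
beam 4: φ=0°, α=195°
  cosα=-0.9659 sinα=-0.2588 | (3,3) | tMaxX 0.6522 tMaxY 1.4682 | tΔX 1.0353 tΔY 3.8637
    t=0.6522 [x] (2,3)
    t=1.4682 [y] (2,2)
    t=1.6875 [x] (1,2)
    t=2.7228 [x] (0,2) — stop
  → r_4 = 2.7228
beam 5: φ=45°, α=240°
  cosα=-0.5000 sinα=-0.8660 | (3,3) | tMaxX 1.2600 tMaxY 0.4388 | tΔX 2.0000 tΔY 1.1547
    t=0.4388 [y] (3,2)
    t=1.2600 [x] (2,2)
    t=1.5935 [y] (2,1) — stop
  → r_5 = 1.5935
beam 6: φ=90°, α=285°
  cosα=0.2588 sinα=-0.9659 | (3,3) | tMaxX 1.4296 tMaxY 0.3934 | tΔX 3.8637 tΔY 1.0353
    t=0.3934 [y] (3,2)
    t=1.4287 [y] (3,1)
    t=1.4296 [x] (4,1) — stop
  → r_6 = 1.4296
beam 7: φ=135°, α=330°
  cosα=0.8660 sinα=-0.5000 | (3,3) | tMaxX 0.4272 tMaxY 0.7600 | tΔX 1.1547 tΔY 2.0000
    t=0.4272 [x] (4,3)
    t=0.7600 [y] (4,2)
    t=1.5819 [x] (5,2)
    t=2.7366 [x] (6,2)
    t=2.7600 [y] (6,1)
    t=3.8913 [x] (7,1)
    t=4.7600 [y] (7,0) — stop
  → r_7 = 4.7600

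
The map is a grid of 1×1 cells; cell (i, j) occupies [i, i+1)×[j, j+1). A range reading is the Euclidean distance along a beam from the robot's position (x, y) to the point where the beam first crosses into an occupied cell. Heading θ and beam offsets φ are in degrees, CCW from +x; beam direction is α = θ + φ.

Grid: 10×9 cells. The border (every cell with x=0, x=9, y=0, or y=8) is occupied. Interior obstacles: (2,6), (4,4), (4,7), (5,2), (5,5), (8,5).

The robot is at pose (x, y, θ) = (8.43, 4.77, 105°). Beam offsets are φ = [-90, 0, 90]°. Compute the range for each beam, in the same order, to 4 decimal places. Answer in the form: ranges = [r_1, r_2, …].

beam 1: φ=-90°, α=15°
  cosα=0.9659 sinα=0.2588 | (8,4) | tMaxX 0.5901 tMaxY 0.8887 | tΔX 1.0353 tΔY 3.8637
    t=0.5901 [x] (9,4) — stop
  → r_1 = 0.5901
beam 2: φ=0°, α=105°
  cosα=-0.2588 sinα=0.9659 | (8,4) | tMaxX 1.6614 tMaxY 0.2381 | tΔX 3.8637 tΔY 1.0353
    t=0.2381 [y] (8,5) — stop
  → r_2 = 0.2381
beam 3: φ=90°, α=195°
  cosα=-0.9659 sinα=-0.2588 | (8,4) | tMaxX 0.4452 tMaxY 2.9751 | tΔX 1.0353 tΔY 3.8637
    t=0.4452 [x] (7,4)
    t=1.4804 [x] (6,4)
    t=2.5157 [x] (5,4)
    t=2.9751 [y] (5,3)
    t=3.5510 [x] (4,3)
    t=4.5863 [x] (3,3)
    t=5.6215 [x] (2,3)
    t=6.6568 [x] (1,3)
    t=6.8388 [y] (1,2)
    t=7.6921 [x] (0,2) — stop
  → r_3 = 7.6921

ranges = [0.5901, 0.2381, 7.6921]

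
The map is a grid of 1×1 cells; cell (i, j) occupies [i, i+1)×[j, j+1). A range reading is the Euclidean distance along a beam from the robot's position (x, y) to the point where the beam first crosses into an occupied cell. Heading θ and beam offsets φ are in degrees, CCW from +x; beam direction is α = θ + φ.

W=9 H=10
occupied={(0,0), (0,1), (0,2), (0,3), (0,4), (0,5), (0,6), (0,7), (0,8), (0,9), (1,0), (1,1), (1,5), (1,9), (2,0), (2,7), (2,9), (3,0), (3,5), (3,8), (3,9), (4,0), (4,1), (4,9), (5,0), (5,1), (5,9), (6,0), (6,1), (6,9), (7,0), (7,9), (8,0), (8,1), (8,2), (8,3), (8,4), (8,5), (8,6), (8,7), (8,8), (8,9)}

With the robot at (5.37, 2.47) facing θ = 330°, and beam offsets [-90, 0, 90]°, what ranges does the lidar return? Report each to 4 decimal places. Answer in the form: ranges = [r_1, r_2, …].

beam 1: φ=-90°, α=240°
  dir = (cos 240°, sin 240°) = (-0.5000, -0.8660); from cell (5,2)
  next x-line at t=0.7400, next y-line at t=0.5427; Δt_x=2.0000, Δt_y=1.1547
    y: enter (5,1) at t=0.5427 ← occupied
  → r_1 = 0.5427
beam 2: φ=0°, α=330°
  dir = (cos 330°, sin 330°) = (0.8660, -0.5000); from cell (5,2)
  next x-line at t=0.7275, next y-line at t=0.9400; Δt_x=1.1547, Δt_y=2.0000
    x: enter (6,2) at t=0.7275
    y: enter (6,1) at t=0.9400 ← occupied
  → r_2 = 0.9400
beam 3: φ=90°, α=60°
  dir = (cos 60°, sin 60°) = (0.5000, 0.8660); from cell (5,2)
  next x-line at t=1.2600, next y-line at t=0.6120; Δt_x=2.0000, Δt_y=1.1547
    y: enter (5,3) at t=0.6120
    x: enter (6,3) at t=1.2600
    y: enter (6,4) at t=1.7667
    y: enter (6,5) at t=2.9214
    x: enter (7,5) at t=3.2600
    y: enter (7,6) at t=4.0761
    y: enter (7,7) at t=5.2308
    x: enter (8,7) at t=5.2600 ← occupied
  → r_3 = 5.2600

ranges = [0.5427, 0.9400, 5.2600]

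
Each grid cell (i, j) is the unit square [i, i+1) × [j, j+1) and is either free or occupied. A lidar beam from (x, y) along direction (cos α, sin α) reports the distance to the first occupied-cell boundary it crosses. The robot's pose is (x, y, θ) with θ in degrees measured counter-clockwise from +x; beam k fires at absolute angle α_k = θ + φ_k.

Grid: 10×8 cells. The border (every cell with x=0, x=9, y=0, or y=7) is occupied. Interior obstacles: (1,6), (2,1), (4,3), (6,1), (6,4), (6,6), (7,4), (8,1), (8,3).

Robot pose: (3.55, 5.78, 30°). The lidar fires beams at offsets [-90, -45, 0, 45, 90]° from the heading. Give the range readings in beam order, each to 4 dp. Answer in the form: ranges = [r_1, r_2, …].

beam 1: φ=-90°, α=300°
  direction (0.5000, -0.8660); cell (3,5); t to first gridline: x 0.9000, y 0.9007 (then +2.0000 / +1.1547)
    (4,5) via x @ 0.9000
    (4,4) via y @ 0.9007
    (4,3) via y @ 2.0554  # hit
  → r_1 = 2.0554
beam 2: φ=-45°, α=345°
  direction (0.9659, -0.2588); cell (3,5); t to first gridline: x 0.4659, y 3.0137 (then +1.0353 / +3.8637)
    (4,5) via x @ 0.4659
    (5,5) via x @ 1.5012
    (6,5) via x @ 2.5364
    (6,4) via y @ 3.0137  # hit
  → r_2 = 3.0137
beam 3: φ=0°, α=30°
  direction (0.8660, 0.5000); cell (3,5); t to first gridline: x 0.5196, y 0.4400 (then +1.1547 / +2.0000)
    (3,6) via y @ 0.4400
    (4,6) via x @ 0.5196
    (5,6) via x @ 1.6743
    (5,7) via y @ 2.4400  # hit
  → r_3 = 2.4400
beam 4: φ=45°, α=75°
  direction (0.2588, 0.9659); cell (3,5); t to first gridline: x 1.7387, y 0.2278 (then +3.8637 / +1.0353)
    (3,6) via y @ 0.2278
    (3,7) via y @ 1.2630  # hit
  → r_4 = 1.2630
beam 5: φ=90°, α=120°
  direction (-0.5000, 0.8660); cell (3,5); t to first gridline: x 1.1000, y 0.2540 (then +2.0000 / +1.1547)
    (3,6) via y @ 0.2540
    (2,6) via x @ 1.1000
    (2,7) via y @ 1.4087  # hit
  → r_5 = 1.4087

ranges = [2.0554, 3.0137, 2.4400, 1.2630, 1.4087]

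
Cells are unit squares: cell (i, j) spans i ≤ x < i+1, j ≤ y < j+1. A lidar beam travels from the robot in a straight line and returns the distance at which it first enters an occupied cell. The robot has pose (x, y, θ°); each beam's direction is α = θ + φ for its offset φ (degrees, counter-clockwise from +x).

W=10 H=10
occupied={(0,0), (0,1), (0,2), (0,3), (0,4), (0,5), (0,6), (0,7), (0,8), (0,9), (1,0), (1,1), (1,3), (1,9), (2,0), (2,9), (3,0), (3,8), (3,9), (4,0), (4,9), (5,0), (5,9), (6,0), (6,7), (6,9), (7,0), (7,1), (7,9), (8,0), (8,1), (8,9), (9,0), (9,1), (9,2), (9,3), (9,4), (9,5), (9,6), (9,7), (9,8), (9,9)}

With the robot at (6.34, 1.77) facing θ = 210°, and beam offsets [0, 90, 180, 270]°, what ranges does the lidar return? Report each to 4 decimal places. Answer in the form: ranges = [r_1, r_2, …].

ranges = [1.5400, 0.8891, 3.0715, 8.3485]

beam 1: φ=0°, α=210°
  cosα=-0.8660 sinα=-0.5000 | (6,1) | tMaxX 0.3926 tMaxY 1.5400 | tΔX 1.1547 tΔY 2.0000
    t=0.3926 [x] (5,1)
    t=1.5400 [y] (5,0) — stop
  → r_1 = 1.5400
beam 2: φ=90°, α=300°
  cosα=0.5000 sinα=-0.8660 | (6,1) | tMaxX 1.3200 tMaxY 0.8891 | tΔX 2.0000 tΔY 1.1547
    t=0.8891 [y] (6,0) — stop
  → r_2 = 0.8891
beam 3: φ=180°, α=30°
  cosα=0.8660 sinα=0.5000 | (6,1) | tMaxX 0.7621 tMaxY 0.4600 | tΔX 1.1547 tΔY 2.0000
    t=0.4600 [y] (6,2)
    t=0.7621 [x] (7,2)
    t=1.9168 [x] (8,2)
    t=2.4600 [y] (8,3)
    t=3.0715 [x] (9,3) — stop
  → r_3 = 3.0715
beam 4: φ=270°, α=120°
  cosα=-0.5000 sinα=0.8660 | (6,1) | tMaxX 0.6800 tMaxY 0.2656 | tΔX 2.0000 tΔY 1.1547
    t=0.2656 [y] (6,2)
    t=0.6800 [x] (5,2)
    t=1.4203 [y] (5,3)
    t=2.5750 [y] (5,4)
    t=2.6800 [x] (4,4)
    t=3.7297 [y] (4,5)
    t=4.6800 [x] (3,5)
    t=4.8844 [y] (3,6)
    t=6.0391 [y] (3,7)
    t=6.6800 [x] (2,7)
    t=7.1938 [y] (2,8)
    t=8.3485 [y] (2,9) — stop
  → r_4 = 8.3485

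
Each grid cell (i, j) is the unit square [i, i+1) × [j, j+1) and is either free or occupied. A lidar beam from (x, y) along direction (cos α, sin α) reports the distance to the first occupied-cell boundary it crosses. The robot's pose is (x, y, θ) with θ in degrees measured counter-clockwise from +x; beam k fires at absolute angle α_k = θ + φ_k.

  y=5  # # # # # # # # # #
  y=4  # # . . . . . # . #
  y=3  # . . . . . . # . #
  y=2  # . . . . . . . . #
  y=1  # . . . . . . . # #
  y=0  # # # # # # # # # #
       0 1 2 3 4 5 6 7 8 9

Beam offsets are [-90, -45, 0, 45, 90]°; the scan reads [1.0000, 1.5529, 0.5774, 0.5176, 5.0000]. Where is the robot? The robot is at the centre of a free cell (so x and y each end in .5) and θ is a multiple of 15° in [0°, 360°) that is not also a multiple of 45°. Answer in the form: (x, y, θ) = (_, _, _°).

(x, y, θ) = (7.5, 2.5, 60°)

The pose lattice has 28·16 = 448 candidates. Test each by forward raycasting.
  (5.5, 2.5, 210°): beam 1 = 2.8868 ≠ 1.0000 ✗
  (4.5, 3.5, 345°): beam 1 = 2.5882 ≠ 1.0000 ✗
  (5.5, 2.5, 165°): beam 1 = 2.5882 ≠ 1.0000 ✗
  (8.5, 2.5, 75°): beam 1 = 0.5176 ≠ 1.0000 ✗
  …
  (7.5, 2.5, 60°): r_1=1.0000, r_2=1.5529, r_3=0.5774, r_4=0.5176, r_5=5.0000 — all match ✓
Unique over the lattice → pose = (7.5, 2.5, 60°).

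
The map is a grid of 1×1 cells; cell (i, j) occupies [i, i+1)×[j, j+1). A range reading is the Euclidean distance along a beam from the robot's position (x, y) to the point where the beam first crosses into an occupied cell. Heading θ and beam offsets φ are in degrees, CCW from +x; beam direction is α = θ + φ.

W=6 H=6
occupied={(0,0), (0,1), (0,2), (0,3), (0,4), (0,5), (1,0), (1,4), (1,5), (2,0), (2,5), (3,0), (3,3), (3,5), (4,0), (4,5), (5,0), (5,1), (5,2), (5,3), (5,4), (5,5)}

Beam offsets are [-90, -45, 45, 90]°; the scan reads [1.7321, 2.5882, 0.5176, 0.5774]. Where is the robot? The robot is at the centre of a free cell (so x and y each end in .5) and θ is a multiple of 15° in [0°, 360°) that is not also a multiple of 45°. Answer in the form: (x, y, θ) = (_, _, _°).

Enumerate (i+0.5, j+0.5, θ) over the 14 free cells and 16 admissible headings. For each, cast all 4 beams and compare to the given ranges.
  (1.5, 1.5, 15°): beam 1 = 0.5176 ≠ 1.7321 ✗
  (4.5, 2.5, 330°): beam 2 = 1.5529 ≠ 2.5882 ✗
  (3.5, 4.5, 15°): beam 1 = 0.5176 ≠ 1.7321 ✗
  (2.5, 1.5, 330°): beam 1 = 0.5774 ≠ 1.7321 ✗
  …
  (2.5, 3.5, 300°): r_1=1.7321, r_2=2.5882, r_3=0.5176, r_4=0.5774 — all match ✓
Only this pose fits every beam.

(x, y, θ) = (2.5, 3.5, 300°)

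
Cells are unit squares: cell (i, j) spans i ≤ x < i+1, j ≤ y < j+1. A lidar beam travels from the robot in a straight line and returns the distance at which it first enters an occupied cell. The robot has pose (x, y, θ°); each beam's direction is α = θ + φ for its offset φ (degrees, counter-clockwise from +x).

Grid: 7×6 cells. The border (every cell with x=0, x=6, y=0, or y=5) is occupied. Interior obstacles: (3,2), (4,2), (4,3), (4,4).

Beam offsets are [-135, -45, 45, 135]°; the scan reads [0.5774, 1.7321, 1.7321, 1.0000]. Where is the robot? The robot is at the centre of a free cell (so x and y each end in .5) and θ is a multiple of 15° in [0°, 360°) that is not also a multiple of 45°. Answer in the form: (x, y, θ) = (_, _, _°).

The pose lattice has 16·16 = 256 candidates. Test each by forward raycasting.
  (5.5, 2.5, 60°): beam 1 = 1.5529 ≠ 0.5774 ✗
  (5.5, 3.5, 15°): beam 1 = 1.0000 ≠ 0.5774 ✗
  (2.5, 2.5, 165°): beam 2 = 2.8868 ≠ 1.7321 ✗
  …
  (2.5, 4.5, 255°): r_1=0.5774, r_2=1.7321, r_3=1.7321, r_4=1.0000 — all match ✓
No second candidate reproduces the full scan.

(x, y, θ) = (2.5, 4.5, 255°)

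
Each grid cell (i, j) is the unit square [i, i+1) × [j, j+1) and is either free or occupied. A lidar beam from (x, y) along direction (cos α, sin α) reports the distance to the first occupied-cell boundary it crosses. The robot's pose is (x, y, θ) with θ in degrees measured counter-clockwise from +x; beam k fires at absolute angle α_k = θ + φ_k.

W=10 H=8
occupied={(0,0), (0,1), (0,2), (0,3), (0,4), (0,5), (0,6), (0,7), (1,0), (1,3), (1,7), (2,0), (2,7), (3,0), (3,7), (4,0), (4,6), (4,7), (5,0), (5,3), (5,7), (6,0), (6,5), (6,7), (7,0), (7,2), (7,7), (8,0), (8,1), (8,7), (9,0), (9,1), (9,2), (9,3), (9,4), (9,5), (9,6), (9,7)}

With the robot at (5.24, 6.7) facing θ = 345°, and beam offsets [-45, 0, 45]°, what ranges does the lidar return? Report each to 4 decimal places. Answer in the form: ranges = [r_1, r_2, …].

ranges = [1.5200, 3.8926, 0.6000]

beam 1: φ=-45°, α=300°
  direction (0.5000, -0.8660); cell (5,6); t to first gridline: x 1.5200, y 0.8083 (then +2.0000 / +1.1547)
    (5,5) via y @ 0.8083
    (6,5) via x @ 1.5200  # hit
  → r_1 = 1.5200
beam 2: φ=0°, α=345°
  direction (0.9659, -0.2588); cell (5,6); t to first gridline: x 0.7868, y 2.7046 (then +1.0353 / +3.8637)
    (6,6) via x @ 0.7868
    (7,6) via x @ 1.8221
    (7,5) via y @ 2.7046
    (8,5) via x @ 2.8574
    (9,5) via x @ 3.8926  # hit
  → r_2 = 3.8926
beam 3: φ=45°, α=30°
  direction (0.8660, 0.5000); cell (5,6); t to first gridline: x 0.8776, y 0.6000 (then +1.1547 / +2.0000)
    (5,7) via y @ 0.6000  # hit
  → r_3 = 0.6000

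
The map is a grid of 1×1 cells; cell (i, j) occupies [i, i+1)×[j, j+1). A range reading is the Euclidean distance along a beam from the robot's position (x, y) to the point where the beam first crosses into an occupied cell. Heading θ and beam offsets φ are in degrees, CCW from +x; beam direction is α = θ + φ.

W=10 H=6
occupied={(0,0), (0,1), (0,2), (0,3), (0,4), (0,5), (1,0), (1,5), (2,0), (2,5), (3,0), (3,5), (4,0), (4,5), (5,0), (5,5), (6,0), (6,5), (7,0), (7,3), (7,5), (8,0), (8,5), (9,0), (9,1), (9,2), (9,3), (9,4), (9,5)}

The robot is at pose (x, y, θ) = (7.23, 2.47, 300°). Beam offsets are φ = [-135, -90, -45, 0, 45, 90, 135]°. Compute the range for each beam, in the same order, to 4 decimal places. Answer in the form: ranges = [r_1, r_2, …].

beam 1: φ=-135°, α=165°
  dir = (cos 165°, sin 165°) = (-0.9659, 0.2588); from cell (7,2)
  next x-line at t=0.2381, next y-line at t=2.0478; Δt_x=1.0353, Δt_y=3.8637
    x: enter (6,2) at t=0.2381
    x: enter (5,2) at t=1.2734
    y: enter (5,3) at t=2.0478
    x: enter (4,3) at t=2.3087
    x: enter (3,3) at t=3.3439
    x: enter (2,3) at t=4.3792
    x: enter (1,3) at t=5.4145
    y: enter (1,4) at t=5.9115
    x: enter (0,4) at t=6.4498 ← occupied
  → r_1 = 6.4498
beam 2: φ=-90°, α=210°
  dir = (cos 210°, sin 210°) = (-0.8660, -0.5000); from cell (7,2)
  next x-line at t=0.2656, next y-line at t=0.9400; Δt_x=1.1547, Δt_y=2.0000
    x: enter (6,2) at t=0.2656
    y: enter (6,1) at t=0.9400
    x: enter (5,1) at t=1.4203
    x: enter (4,1) at t=2.5750
    y: enter (4,0) at t=2.9400 ← occupied
  → r_2 = 2.9400
beam 3: φ=-45°, α=255°
  dir = (cos 255°, sin 255°) = (-0.2588, -0.9659); from cell (7,2)
  next x-line at t=0.8887, next y-line at t=0.4866; Δt_x=3.8637, Δt_y=1.0353
    y: enter (7,1) at t=0.4866
    x: enter (6,1) at t=0.8887
    y: enter (6,0) at t=1.5219 ← occupied
  → r_3 = 1.5219
beam 4: φ=0°, α=300°
  dir = (cos 300°, sin 300°) = (0.5000, -0.8660); from cell (7,2)
  next x-line at t=1.5400, next y-line at t=0.5427; Δt_x=2.0000, Δt_y=1.1547
    y: enter (7,1) at t=0.5427
    x: enter (8,1) at t=1.5400
    y: enter (8,0) at t=1.6974 ← occupied
  → r_4 = 1.6974
beam 5: φ=45°, α=345°
  dir = (cos 345°, sin 345°) = (0.9659, -0.2588); from cell (7,2)
  next x-line at t=0.7972, next y-line at t=1.8159; Δt_x=1.0353, Δt_y=3.8637
    x: enter (8,2) at t=0.7972
    y: enter (8,1) at t=1.8159
    x: enter (9,1) at t=1.8324 ← occupied
  → r_5 = 1.8324
beam 6: φ=90°, α=30°
  dir = (cos 30°, sin 30°) = (0.8660, 0.5000); from cell (7,2)
  next x-line at t=0.8891, next y-line at t=1.0600; Δt_x=1.1547, Δt_y=2.0000
    x: enter (8,2) at t=0.8891
    y: enter (8,3) at t=1.0600
    x: enter (9,3) at t=2.0438 ← occupied
  → r_6 = 2.0438
beam 7: φ=135°, α=75°
  dir = (cos 75°, sin 75°) = (0.2588, 0.9659); from cell (7,2)
  next x-line at t=2.9751, next y-line at t=0.5487; Δt_x=3.8637, Δt_y=1.0353
    y: enter (7,3) at t=0.5487 ← occupied
  → r_7 = 0.5487

ranges = [6.4498, 2.9400, 1.5219, 1.6974, 1.8324, 2.0438, 0.5487]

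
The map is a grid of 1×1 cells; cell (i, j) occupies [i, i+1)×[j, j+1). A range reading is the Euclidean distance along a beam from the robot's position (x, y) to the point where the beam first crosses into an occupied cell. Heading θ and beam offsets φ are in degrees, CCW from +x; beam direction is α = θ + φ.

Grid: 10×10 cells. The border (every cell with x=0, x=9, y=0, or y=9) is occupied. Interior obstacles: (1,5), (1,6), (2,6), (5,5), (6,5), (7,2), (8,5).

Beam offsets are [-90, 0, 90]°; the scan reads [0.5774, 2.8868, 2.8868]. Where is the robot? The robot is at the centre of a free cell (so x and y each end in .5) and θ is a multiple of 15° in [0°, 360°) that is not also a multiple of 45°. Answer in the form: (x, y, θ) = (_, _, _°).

(x, y, θ) = (6.5, 6.5, 30°)

Candidates: 57 free-cell centres × 16 headings = 912 poses. Raycast each; keep the one whose scan matches to 4 dp.
  (3.5, 6.5, 285°): beam 1 = 0.5176 ≠ 0.5774 ✗
  (4.5, 3.5, 195°): beam 1 = 5.6940 ≠ 0.5774 ✗
  (3.5, 7.5, 60°): beam 1 = 3.0000 ≠ 0.5774 ✗
  (4.5, 3.5, 330°): beam 1 = 2.8868 ≠ 0.5774 ✗
  …
  (6.5, 6.5, 30°): r_1=0.5774, r_2=2.8868, r_3=2.8868 — all match ✓
No second candidate reproduces the full scan.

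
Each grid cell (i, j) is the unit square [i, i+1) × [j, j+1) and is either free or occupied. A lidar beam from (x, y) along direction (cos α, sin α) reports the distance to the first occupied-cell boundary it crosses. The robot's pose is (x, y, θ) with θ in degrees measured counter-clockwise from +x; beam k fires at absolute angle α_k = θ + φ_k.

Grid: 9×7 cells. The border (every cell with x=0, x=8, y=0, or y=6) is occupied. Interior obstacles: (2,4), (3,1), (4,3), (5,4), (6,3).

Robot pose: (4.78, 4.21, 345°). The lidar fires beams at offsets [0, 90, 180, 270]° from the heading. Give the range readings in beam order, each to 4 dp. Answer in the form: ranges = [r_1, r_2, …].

beam 1: φ=0°, α=345°
  d=(0.9659,-0.2588)  start (4,4)  tX=0.2278 tY=0.8114  stride 1/|dx|=1.0353 1/|dy|=3.8637
    cross x-line → (5,4), t=0.2278 (wall)
  → r_1 = 0.2278
beam 2: φ=90°, α=75°
  d=(0.2588,0.9659)  start (4,4)  tX=0.8500 tY=0.8179  stride 1/|dx|=3.8637 1/|dy|=1.0353
    cross y-line → (4,5), t=0.8179
    cross x-line → (5,5), t=0.8500
    cross y-line → (5,6), t=1.8531 (wall)
  → r_2 = 1.8531
beam 3: φ=180°, α=165°
  d=(-0.9659,0.2588)  start (4,4)  tX=0.8075 tY=3.0523  stride 1/|dx|=1.0353 1/|dy|=3.8637
    cross x-line → (3,4), t=0.8075
    cross x-line → (2,4), t=1.8428 (wall)
  → r_3 = 1.8428
beam 4: φ=270°, α=255°
  d=(-0.2588,-0.9659)  start (4,4)  tX=3.0137 tY=0.2174  stride 1/|dx|=3.8637 1/|dy|=1.0353
    cross y-line → (4,3), t=0.2174 (wall)
  → r_4 = 0.2174

ranges = [0.2278, 1.8531, 1.8428, 0.2174]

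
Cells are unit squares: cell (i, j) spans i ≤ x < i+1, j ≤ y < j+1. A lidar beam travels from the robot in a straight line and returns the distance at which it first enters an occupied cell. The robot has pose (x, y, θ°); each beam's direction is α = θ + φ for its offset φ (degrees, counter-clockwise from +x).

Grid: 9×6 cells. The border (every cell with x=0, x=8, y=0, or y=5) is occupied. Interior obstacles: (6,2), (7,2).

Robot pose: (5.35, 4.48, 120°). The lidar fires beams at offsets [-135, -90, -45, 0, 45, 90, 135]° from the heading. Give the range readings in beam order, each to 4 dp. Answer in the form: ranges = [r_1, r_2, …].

ranges = [2.7435, 1.0400, 0.5383, 0.6004, 2.0091, 5.0229, 3.6028]

beam 1: φ=-135°, α=345°
  d=(0.9659,-0.2588)  start (5,4)  tX=0.6729 tY=1.8546  stride 1/|dx|=1.0353 1/|dy|=3.8637
    cross x-line → (6,4), t=0.6729
    cross x-line → (7,4), t=1.7082
    cross y-line → (7,3), t=1.8546
    cross x-line → (8,3), t=2.7435 (wall)
  → r_1 = 2.7435
beam 2: φ=-90°, α=30°
  d=(0.8660,0.5000)  start (5,4)  tX=0.7506 tY=1.0400  stride 1/|dx|=1.1547 1/|dy|=2.0000
    cross x-line → (6,4), t=0.7506
    cross y-line → (6,5), t=1.0400 (wall)
  → r_2 = 1.0400
beam 3: φ=-45°, α=75°
  d=(0.2588,0.9659)  start (5,4)  tX=2.5114 tY=0.5383  stride 1/|dx|=3.8637 1/|dy|=1.0353
    cross y-line → (5,5), t=0.5383 (wall)
  → r_3 = 0.5383
beam 4: φ=0°, α=120°
  d=(-0.5000,0.8660)  start (5,4)  tX=0.7000 tY=0.6004  stride 1/|dx|=2.0000 1/|dy|=1.1547
    cross y-line → (5,5), t=0.6004 (wall)
  → r_4 = 0.6004
beam 5: φ=45°, α=165°
  d=(-0.9659,0.2588)  start (5,4)  tX=0.3623 tY=2.0091  stride 1/|dx|=1.0353 1/|dy|=3.8637
    cross x-line → (4,4), t=0.3623
    cross x-line → (3,4), t=1.3976
    cross y-line → (3,5), t=2.0091 (wall)
  → r_5 = 2.0091
beam 6: φ=90°, α=210°
  d=(-0.8660,-0.5000)  start (5,4)  tX=0.4041 tY=0.9600  stride 1/|dx|=1.1547 1/|dy|=2.0000
    cross x-line → (4,4), t=0.4041
    cross y-line → (4,3), t=0.9600
    cross x-line → (3,3), t=1.5588
    cross x-line → (2,3), t=2.7135
    cross y-line → (2,2), t=2.9600
    cross x-line → (1,2), t=3.8682
    cross y-line → (1,1), t=4.9600
    cross x-line → (0,1), t=5.0229 (wall)
  → r_6 = 5.0229
beam 7: φ=135°, α=255°
  d=(-0.2588,-0.9659)  start (5,4)  tX=1.3523 tY=0.4969  stride 1/|dx|=3.8637 1/|dy|=1.0353
    cross y-line → (5,3), t=0.4969
    cross x-line → (4,3), t=1.3523
    cross y-line → (4,2), t=1.5322
    cross y-line → (4,1), t=2.5675
    cross y-line → (4,0), t=3.6028 (wall)
  → r_7 = 3.6028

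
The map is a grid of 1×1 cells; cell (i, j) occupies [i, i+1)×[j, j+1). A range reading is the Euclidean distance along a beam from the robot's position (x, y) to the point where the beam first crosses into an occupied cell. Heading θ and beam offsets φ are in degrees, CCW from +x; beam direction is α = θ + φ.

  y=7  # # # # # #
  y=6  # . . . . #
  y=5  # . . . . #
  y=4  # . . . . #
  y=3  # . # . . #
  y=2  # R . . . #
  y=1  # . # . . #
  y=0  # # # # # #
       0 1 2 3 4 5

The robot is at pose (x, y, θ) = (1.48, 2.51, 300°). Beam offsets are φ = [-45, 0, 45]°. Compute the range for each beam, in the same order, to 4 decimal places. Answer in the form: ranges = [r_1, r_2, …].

beam 1: φ=-45°, α=255°
  direction (-0.2588, -0.9659); cell (1,2); t to first gridline: x 1.8546, y 0.5280 (then +3.8637 / +1.0353)
    (1,1) via y @ 0.5280
    (1,0) via y @ 1.5633  # hit
  → r_1 = 1.5633
beam 2: φ=0°, α=300°
  direction (0.5000, -0.8660); cell (1,2); t to first gridline: x 1.0400, y 0.5889 (then +2.0000 / +1.1547)
    (1,1) via y @ 0.5889
    (2,1) via x @ 1.0400  # hit
  → r_2 = 1.0400
beam 3: φ=45°, α=345°
  direction (0.9659, -0.2588); cell (1,2); t to first gridline: x 0.5383, y 1.9705 (then +1.0353 / +3.8637)
    (2,2) via x @ 0.5383
    (3,2) via x @ 1.5736
    (3,1) via y @ 1.9705
    (4,1) via x @ 2.6089
    (5,1) via x @ 3.6442  # hit
  → r_3 = 3.6442

ranges = [1.5633, 1.0400, 3.6442]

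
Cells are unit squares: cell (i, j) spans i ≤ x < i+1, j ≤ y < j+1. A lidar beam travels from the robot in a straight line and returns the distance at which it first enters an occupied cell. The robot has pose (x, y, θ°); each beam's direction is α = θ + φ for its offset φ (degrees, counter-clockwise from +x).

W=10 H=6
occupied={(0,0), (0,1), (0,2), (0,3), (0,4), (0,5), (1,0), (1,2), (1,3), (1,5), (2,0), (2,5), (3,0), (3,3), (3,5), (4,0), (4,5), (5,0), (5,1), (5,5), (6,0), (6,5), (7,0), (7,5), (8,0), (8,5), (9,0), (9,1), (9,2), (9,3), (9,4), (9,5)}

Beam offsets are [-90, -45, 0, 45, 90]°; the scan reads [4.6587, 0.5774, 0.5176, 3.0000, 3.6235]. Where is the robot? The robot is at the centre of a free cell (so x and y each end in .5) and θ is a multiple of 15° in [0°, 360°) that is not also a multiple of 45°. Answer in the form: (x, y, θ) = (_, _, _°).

Enumerate (i+0.5, j+0.5, θ) over the 28 free cells and 16 admissible headings. For each, cast all 5 beams and compare to the given ranges.
  (8.5, 2.5, 120°): beam 1 = 0.5774 ≠ 4.6587 ✗
  (3.5, 1.5, 60°): beam 1 = 1.0000 ≠ 4.6587 ✗
  (6.5, 4.5, 255°): beam 1 = 1.9319 ≠ 4.6587 ✗
  (7.5, 2.5, 285°): beam 1 = 1.9319 ≠ 4.6587 ✗
  …
  (5.5, 2.5, 285°): r_1=4.6587, r_2=0.5774, r_3=0.5176, r_4=3.0000, r_5=3.6235 — all match ✓
Unique over the lattice → pose = (5.5, 2.5, 285°).

(x, y, θ) = (5.5, 2.5, 285°)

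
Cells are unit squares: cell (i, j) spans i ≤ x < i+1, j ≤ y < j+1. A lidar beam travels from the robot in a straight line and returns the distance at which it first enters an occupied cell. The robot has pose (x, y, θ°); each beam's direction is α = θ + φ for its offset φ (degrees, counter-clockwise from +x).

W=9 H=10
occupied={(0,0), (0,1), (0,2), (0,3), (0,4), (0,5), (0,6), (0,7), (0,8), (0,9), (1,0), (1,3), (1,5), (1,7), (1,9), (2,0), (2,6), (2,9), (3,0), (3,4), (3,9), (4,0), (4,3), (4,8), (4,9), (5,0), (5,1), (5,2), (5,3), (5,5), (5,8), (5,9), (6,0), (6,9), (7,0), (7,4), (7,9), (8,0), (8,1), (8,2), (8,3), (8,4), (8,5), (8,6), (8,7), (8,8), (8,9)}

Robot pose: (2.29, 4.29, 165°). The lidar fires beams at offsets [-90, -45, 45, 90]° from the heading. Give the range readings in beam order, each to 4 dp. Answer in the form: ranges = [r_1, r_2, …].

ranges = [1.7703, 0.8198, 0.5800, 1.1205]

beam 1: φ=-90°, α=75°
  d=(0.2588,0.9659)  start (2,4)  tX=2.7432 tY=0.7350  stride 1/|dx|=3.8637 1/|dy|=1.0353
    cross y-line → (2,5), t=0.7350
    cross y-line → (2,6), t=1.7703 (wall)
  → r_1 = 1.7703
beam 2: φ=-45°, α=120°
  d=(-0.5000,0.8660)  start (2,4)  tX=0.5800 tY=0.8198  stride 1/|dx|=2.0000 1/|dy|=1.1547
    cross x-line → (1,4), t=0.5800
    cross y-line → (1,5), t=0.8198 (wall)
  → r_2 = 0.8198
beam 3: φ=45°, α=210°
  d=(-0.8660,-0.5000)  start (2,4)  tX=0.3349 tY=0.5800  stride 1/|dx|=1.1547 1/|dy|=2.0000
    cross x-line → (1,4), t=0.3349
    cross y-line → (1,3), t=0.5800 (wall)
  → r_3 = 0.5800
beam 4: φ=90°, α=255°
  d=(-0.2588,-0.9659)  start (2,4)  tX=1.1205 tY=0.3002  stride 1/|dx|=3.8637 1/|dy|=1.0353
    cross y-line → (2,3), t=0.3002
    cross x-line → (1,3), t=1.1205 (wall)
  → r_4 = 1.1205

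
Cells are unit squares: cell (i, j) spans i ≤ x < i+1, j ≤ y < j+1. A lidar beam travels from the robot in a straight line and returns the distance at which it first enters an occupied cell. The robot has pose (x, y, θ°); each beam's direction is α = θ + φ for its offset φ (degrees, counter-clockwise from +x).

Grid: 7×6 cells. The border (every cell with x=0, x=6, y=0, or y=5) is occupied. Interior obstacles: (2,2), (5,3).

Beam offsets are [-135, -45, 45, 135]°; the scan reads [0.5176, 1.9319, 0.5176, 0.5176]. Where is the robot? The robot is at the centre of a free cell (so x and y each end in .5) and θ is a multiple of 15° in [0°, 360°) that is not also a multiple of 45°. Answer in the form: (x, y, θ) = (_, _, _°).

The pose lattice has 18·16 = 288 candidates. Test each by forward raycasting.
  (4.5, 2.5, 105°): beam 1 = 1.7321 ≠ 0.5176 ✗
  (1.5, 2.5, 15°): beam 1 = 1.0000 ≠ 0.5176 ✗
  (3.5, 3.5, 60°): beam 1 = 2.5882 ≠ 0.5176 ✗
  (4.5, 1.5, 30°): beam 2 = 1.5529 ≠ 1.9319 ✗
  …
  (5.5, 4.5, 210°): r_1=0.5176, r_2=1.9319, r_3=0.5176, r_4=0.5176 — all match ✓
Unique over the lattice → pose = (5.5, 4.5, 210°).

(x, y, θ) = (5.5, 4.5, 210°)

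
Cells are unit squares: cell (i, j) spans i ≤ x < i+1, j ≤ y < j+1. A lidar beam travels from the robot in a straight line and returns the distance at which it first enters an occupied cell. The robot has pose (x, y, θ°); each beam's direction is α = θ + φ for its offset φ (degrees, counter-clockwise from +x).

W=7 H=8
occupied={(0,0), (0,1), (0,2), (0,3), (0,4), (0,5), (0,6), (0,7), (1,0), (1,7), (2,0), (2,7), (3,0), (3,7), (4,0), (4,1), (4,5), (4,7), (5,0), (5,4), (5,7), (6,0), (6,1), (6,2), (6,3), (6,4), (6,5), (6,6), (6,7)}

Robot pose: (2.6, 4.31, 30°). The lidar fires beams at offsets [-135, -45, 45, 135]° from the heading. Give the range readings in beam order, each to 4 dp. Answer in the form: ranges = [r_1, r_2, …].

ranges = [3.4268, 3.5199, 2.7849, 1.6564]

beam 1: φ=-135°, α=255°
  direction (-0.2588, -0.9659); cell (2,4); t to first gridline: x 2.3182, y 0.3209 (then +3.8637 / +1.0353)
    (2,3) via y @ 0.3209
    (2,2) via y @ 1.3562
    (1,2) via x @ 2.3182
    (1,1) via y @ 2.3915
    (1,0) via y @ 3.4268  # hit
  → r_1 = 3.4268
beam 2: φ=-45°, α=345°
  direction (0.9659, -0.2588); cell (2,4); t to first gridline: x 0.4141, y 1.1977 (then +1.0353 / +3.8637)
    (3,4) via x @ 0.4141
    (3,3) via y @ 1.1977
    (4,3) via x @ 1.4494
    (5,3) via x @ 2.4847
    (6,3) via x @ 3.5199  # hit
  → r_2 = 3.5199
beam 3: φ=45°, α=75°
  direction (0.2588, 0.9659); cell (2,4); t to first gridline: x 1.5455, y 0.7143 (then +3.8637 / +1.0353)
    (2,5) via y @ 0.7143
    (3,5) via x @ 1.5455
    (3,6) via y @ 1.7496
    (3,7) via y @ 2.7849  # hit
  → r_3 = 2.7849
beam 4: φ=135°, α=165°
  direction (-0.9659, 0.2588); cell (2,4); t to first gridline: x 0.6212, y 2.6660 (then +1.0353 / +3.8637)
    (1,4) via x @ 0.6212
    (0,4) via x @ 1.6564  # hit
  → r_4 = 1.6564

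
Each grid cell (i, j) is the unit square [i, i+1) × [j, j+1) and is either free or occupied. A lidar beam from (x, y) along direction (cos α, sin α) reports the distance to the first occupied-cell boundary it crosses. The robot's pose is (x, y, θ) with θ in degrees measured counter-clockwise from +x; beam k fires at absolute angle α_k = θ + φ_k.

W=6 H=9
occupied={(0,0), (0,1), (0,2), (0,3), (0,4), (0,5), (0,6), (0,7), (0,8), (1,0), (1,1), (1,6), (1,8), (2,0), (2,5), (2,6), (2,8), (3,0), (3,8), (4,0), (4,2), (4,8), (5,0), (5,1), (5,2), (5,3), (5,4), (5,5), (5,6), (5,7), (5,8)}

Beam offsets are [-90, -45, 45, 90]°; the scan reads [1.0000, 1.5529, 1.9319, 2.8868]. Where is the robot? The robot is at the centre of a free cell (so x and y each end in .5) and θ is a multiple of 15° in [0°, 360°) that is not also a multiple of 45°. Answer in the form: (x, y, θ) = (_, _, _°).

Candidates: 23 free-cell centres × 16 headings = 368 poses. Raycast each; keep the one whose scan matches to 4 dp.
  (3.5, 7.5, 150°): beam 1 = 0.5774 ≠ 1.0000 ✗
  (1.5, 4.5, 150°): beam 3 = 0.5176 ≠ 1.9319 ✗
  (3.5, 3.5, 195°): beam 1 = 1.9319 ≠ 1.0000 ✗
  …
  (3.5, 3.5, 60°): r_1=1.0000, r_2=1.5529, r_3=1.9319, r_4=2.8868 — all match ✓
Unique over the lattice → pose = (3.5, 3.5, 60°).

(x, y, θ) = (3.5, 3.5, 60°)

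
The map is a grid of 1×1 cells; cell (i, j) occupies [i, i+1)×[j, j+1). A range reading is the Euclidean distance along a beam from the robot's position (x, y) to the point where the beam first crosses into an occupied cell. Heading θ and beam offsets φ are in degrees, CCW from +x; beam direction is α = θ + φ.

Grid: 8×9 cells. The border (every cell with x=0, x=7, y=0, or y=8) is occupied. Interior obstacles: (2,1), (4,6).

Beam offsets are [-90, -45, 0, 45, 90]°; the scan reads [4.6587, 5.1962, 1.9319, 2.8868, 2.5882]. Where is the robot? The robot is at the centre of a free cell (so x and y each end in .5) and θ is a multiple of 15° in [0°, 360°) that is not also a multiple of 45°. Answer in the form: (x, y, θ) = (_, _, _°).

(x, y, θ) = (2.5, 5.5, 15°)

Candidates: 40 free-cell centres × 16 headings = 640 poses. Raycast each; keep the one whose scan matches to 4 dp.
  (5.5, 2.5, 195°): beam 1 = 3.6235 ≠ 4.6587 ✗
  (5.5, 2.5, 240°): beam 1 = 5.1962 ≠ 4.6587 ✗
  (2.5, 3.5, 105°): beam 2 = 3.0000 ≠ 5.1962 ✗
  (4.5, 7.5, 30°): beam 1 = 0.5774 ≠ 4.6587 ✗
  …
  (2.5, 5.5, 15°): r_1=4.6587, r_2=5.1962, r_3=1.9319, r_4=2.8868, r_5=2.5882 — all match ✓
Unique over the lattice → pose = (2.5, 5.5, 15°).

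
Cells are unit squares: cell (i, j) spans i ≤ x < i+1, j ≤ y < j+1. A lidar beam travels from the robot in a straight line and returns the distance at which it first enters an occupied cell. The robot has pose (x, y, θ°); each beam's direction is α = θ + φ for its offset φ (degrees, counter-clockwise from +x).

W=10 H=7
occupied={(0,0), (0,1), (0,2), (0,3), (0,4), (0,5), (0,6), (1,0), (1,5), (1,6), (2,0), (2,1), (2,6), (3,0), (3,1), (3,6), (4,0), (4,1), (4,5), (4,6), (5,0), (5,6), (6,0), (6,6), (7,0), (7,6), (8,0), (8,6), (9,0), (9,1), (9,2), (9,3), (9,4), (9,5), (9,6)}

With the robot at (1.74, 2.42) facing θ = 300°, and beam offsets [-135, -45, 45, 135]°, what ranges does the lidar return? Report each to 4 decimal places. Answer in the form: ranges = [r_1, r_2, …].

ranges = [0.7661, 1.4701, 1.6228, 3.7063]

beam 1: φ=-135°, α=165°
  dir = (cos 165°, sin 165°) = (-0.9659, 0.2588); from cell (1,2)
  next x-line at t=0.7661, next y-line at t=2.2409; Δt_x=1.0353, Δt_y=3.8637
    x: enter (0,2) at t=0.7661 ← occupied
  → r_1 = 0.7661
beam 2: φ=-45°, α=255°
  dir = (cos 255°, sin 255°) = (-0.2588, -0.9659); from cell (1,2)
  next x-line at t=2.8591, next y-line at t=0.4348; Δt_x=3.8637, Δt_y=1.0353
    y: enter (1,1) at t=0.4348
    y: enter (1,0) at t=1.4701 ← occupied
  → r_2 = 1.4701
beam 3: φ=45°, α=345°
  dir = (cos 345°, sin 345°) = (0.9659, -0.2588); from cell (1,2)
  next x-line at t=0.2692, next y-line at t=1.6228; Δt_x=1.0353, Δt_y=3.8637
    x: enter (2,2) at t=0.2692
    x: enter (3,2) at t=1.3044
    y: enter (3,1) at t=1.6228 ← occupied
  → r_3 = 1.6228
beam 4: φ=135°, α=75°
  dir = (cos 75°, sin 75°) = (0.2588, 0.9659); from cell (1,2)
  next x-line at t=1.0046, next y-line at t=0.6005; Δt_x=3.8637, Δt_y=1.0353
    y: enter (1,3) at t=0.6005
    x: enter (2,3) at t=1.0046
    y: enter (2,4) at t=1.6357
    y: enter (2,5) at t=2.6710
    y: enter (2,6) at t=3.7063 ← occupied
  → r_4 = 3.7063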